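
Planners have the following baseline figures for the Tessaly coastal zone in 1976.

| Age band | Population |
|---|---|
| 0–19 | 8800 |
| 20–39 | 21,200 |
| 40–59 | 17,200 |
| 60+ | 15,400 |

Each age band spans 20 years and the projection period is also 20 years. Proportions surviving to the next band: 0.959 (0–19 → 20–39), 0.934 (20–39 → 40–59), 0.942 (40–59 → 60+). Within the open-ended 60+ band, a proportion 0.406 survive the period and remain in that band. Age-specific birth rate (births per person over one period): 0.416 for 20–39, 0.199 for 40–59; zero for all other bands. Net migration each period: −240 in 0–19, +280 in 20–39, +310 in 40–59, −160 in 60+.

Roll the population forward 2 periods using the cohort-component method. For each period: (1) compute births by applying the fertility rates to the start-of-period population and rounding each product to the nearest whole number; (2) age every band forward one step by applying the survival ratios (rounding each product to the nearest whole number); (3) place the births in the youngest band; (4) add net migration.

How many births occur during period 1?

12242

Let group 1 be 0–19 through group 4 = 60+.
— Period 1 —
Births: 21200 * 0.416 = 8819  |  17200 * 0.199 = 3423 → 12242
Group 2: 8800 * 0.959 = 8439
Group 3: 21200 * 0.934 = 19801
Group 4: 17200 * 0.942 + 15400 * 0.406 = 16202 + 6252 = 22454
Net migration: Group 1 − 240 → 12002; Group 2 + 280 → 8719; Group 3 + 310 → 20111; Group 4 − 160 → 22294
Giving 12002 / 8719 / 20111 / 22294.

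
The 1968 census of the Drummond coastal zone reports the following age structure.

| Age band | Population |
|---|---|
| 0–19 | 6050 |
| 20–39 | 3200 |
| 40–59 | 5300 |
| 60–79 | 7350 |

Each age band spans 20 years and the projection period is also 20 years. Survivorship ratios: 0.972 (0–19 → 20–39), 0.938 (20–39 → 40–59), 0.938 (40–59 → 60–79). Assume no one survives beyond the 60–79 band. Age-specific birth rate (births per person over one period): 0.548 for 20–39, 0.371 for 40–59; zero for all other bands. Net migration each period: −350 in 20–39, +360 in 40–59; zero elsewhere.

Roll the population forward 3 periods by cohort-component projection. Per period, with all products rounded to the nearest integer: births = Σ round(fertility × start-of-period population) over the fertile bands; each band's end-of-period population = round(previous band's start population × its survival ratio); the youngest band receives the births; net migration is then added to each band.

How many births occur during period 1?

3720

After projecting period 1:
Births: 3200 × 0.548 = 1754  |  5300 × 0.371 = 1966 → 3720
20–39: 6050 × 0.972 = 5881
40–59: 3200 × 0.938 = 3002
60–79: 5300 × 0.938 = 4971
Net migration: 20–39 − 350 → 5531; 40–59 + 360 → 3362
End of period: [3720, 5531, 3362, 4971]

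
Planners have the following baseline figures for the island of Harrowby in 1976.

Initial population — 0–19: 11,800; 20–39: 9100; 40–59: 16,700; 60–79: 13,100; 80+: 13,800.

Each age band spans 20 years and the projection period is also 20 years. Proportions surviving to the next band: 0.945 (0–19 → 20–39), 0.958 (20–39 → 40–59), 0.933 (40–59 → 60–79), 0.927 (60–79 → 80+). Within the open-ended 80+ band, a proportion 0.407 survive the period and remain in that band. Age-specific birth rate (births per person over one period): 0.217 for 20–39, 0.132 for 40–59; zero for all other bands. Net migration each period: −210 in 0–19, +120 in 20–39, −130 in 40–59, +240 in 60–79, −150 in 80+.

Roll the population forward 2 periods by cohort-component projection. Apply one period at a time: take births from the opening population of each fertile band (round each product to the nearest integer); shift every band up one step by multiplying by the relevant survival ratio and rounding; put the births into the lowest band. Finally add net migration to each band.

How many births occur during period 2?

3580

After projecting period 1:
Births: 9100 × 0.217 = 1975  |  16700 × 0.132 = 2204 ⇒ total 4179
20–39: 11800 × 0.945 = 11151
40–59: 9100 × 0.958 = 8718
60–79: 16700 × 0.933 = 15581
80+: 13100 × 0.927 + 13800 × 0.407 = 12144 + 5617 = 17761
Net migration: 0–19 − 210 → 3969; 20–39 + 120 → 11271; 40–59 − 130 → 8588; 60–79 + 240 → 15821; 80+ − 150 → 17611
Giving 3969 / 11271 / 8588 / 15821 / 17611.
After projecting period 2:
Births: 11271 × 0.217 = 2446  |  8588 × 0.132 = 1134 ⇒ total 3580
20–39: 3969 × 0.945 = 3751
40–59: 11271 × 0.958 = 10798
60–79: 8588 × 0.933 = 8013
80+: 15821 × 0.927 + 17611 × 0.407 = 14666 + 7168 = 21834
Net migration: 0–19 − 210 → 3370; 20–39 + 120 → 3871; 40–59 − 130 → 10668; 60–79 + 240 → 8253; 80+ − 150 → 21684
Giving 3370 / 3871 / 10668 / 8253 / 21684.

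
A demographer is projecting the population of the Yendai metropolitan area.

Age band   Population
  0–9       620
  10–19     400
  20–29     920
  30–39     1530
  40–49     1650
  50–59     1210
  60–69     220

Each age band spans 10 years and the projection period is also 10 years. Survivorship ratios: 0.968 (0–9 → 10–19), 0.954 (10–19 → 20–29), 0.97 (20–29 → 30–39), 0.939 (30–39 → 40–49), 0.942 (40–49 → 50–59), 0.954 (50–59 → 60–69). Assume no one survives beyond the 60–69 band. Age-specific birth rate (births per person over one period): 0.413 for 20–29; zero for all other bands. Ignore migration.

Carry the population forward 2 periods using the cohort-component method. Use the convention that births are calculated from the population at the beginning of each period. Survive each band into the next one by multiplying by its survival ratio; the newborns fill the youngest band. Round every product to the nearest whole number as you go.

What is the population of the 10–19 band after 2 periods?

(Bands numbered youngest = 1 to oldest = 7.)
Period 1:
Births: 920 * 0.413 = 380
Band 2: 620 * 0.968 = 600
Band 3: 400 * 0.954 = 382
Band 4: 920 * 0.97 = 892
Band 5: 1530 * 0.939 = 1437
Band 6: 1650 * 0.942 = 1554
Band 7: 1210 * 0.954 = 1154
Giving 380 / 600 / 382 / 892 / 1437 / 1554 / 1154.
Period 2:
Births: 382 * 0.413 = 158
Band 2: 380 * 0.968 = 368
Band 3: 600 * 0.954 = 572
Band 4: 382 * 0.97 = 371
Band 5: 892 * 0.939 = 838
Band 6: 1437 * 0.942 = 1354
Band 7: 1554 * 0.954 = 1483
Giving 158 / 368 / 572 / 371 / 838 / 1354 / 1483.

368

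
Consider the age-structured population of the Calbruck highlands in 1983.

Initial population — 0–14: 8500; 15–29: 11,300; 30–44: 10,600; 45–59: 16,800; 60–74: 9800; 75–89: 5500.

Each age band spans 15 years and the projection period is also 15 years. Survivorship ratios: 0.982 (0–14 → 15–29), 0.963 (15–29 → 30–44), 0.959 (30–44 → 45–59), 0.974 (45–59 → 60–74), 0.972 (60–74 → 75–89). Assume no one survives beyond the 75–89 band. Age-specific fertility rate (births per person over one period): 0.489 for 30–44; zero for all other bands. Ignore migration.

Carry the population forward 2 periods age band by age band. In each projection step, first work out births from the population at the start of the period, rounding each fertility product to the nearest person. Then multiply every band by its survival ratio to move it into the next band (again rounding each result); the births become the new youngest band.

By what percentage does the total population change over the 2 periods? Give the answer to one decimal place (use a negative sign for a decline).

Let band 1 be 0–14 through band 6 = 75–89.
Period 1:
Births: 10600 * 0.489 = 5183
Band 2: 8500 * 0.982 = 8347
Band 3: 11300 * 0.963 = 10882
Band 4: 10600 * 0.959 = 10165
Band 5: 16800 * 0.974 = 16363
Band 6: 9800 * 0.972 = 9526
Population now: 0–14=5183, 15–29=8347, 30–44=10882, 45–59=10165, 60–74=16363, 75–89=9526
Period 2:
Births: 10882 * 0.489 = 5321
Band 2: 5183 * 0.982 = 5090
Band 3: 8347 * 0.963 = 8038
Band 4: 10882 * 0.959 = 10436
Band 5: 10165 * 0.974 = 9901
Band 6: 16363 * 0.972 = 15905
Population now: 0–14=5321, 15–29=5090, 30–44=8038, 45–59=10436, 60–74=9901, 75–89=15905
Total: 62500 → 54691; change = -7809; percentage change = -12.5%

-12.5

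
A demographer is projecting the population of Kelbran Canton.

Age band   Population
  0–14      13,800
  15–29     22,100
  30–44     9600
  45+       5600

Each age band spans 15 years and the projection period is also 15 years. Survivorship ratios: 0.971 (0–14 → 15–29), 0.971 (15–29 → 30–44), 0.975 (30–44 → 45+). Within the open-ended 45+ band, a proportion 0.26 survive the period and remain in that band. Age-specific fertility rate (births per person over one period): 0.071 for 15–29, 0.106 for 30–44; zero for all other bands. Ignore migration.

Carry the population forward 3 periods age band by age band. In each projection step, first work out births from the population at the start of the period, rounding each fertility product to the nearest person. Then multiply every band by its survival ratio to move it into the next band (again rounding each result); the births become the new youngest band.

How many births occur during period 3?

1557

[period 1]
Births: 22100 × 0.071 = 1569  |  9600 × 0.106 = 1018 → 2587
15–29: 13800 × 0.971 = 13400
30–44: 22100 × 0.971 = 21459
45+: 9600 × 0.975 + 5600 × 0.26 = 9360 + 1456 = 10816
End of period: [2587, 13400, 21459, 10816]
[period 2]
Births: 13400 × 0.071 = 951  |  21459 × 0.106 = 2275 → 3226
15–29: 2587 × 0.971 = 2512
30–44: 13400 × 0.971 = 13011
45+: 21459 × 0.975 + 10816 × 0.26 = 20923 + 2812 = 23735
End of period: [3226, 2512, 13011, 23735]
[period 3]
Births: 2512 × 0.071 = 178  |  13011 × 0.106 = 1379 → 1557
15–29: 3226 × 0.971 = 3132
30–44: 2512 × 0.971 = 2439
45+: 13011 × 0.975 + 23735 × 0.26 = 12686 + 6171 = 18857
End of period: [1557, 3132, 2439, 18857]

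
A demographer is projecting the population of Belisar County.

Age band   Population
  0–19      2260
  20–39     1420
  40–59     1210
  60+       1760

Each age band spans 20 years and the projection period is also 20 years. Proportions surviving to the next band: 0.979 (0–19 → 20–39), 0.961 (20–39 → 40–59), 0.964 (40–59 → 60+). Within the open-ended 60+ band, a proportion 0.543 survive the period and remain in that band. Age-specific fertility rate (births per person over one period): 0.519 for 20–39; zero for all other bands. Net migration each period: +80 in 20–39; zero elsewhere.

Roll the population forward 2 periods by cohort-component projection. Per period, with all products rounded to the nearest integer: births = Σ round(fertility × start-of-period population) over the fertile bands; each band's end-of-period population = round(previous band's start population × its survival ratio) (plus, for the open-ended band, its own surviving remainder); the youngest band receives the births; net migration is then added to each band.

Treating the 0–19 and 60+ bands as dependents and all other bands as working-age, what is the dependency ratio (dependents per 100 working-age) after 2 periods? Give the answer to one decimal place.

After projecting period 1:
Births: 1420 × 0.519 = 737
20–39: 2260 × 0.979 = 2213
40–59: 1420 × 0.961 = 1365
60+: 1210 × 0.964 + 1760 × 0.543 = 1166 + 956 = 2122
Net migration: 20–39 + 80 → 2293
Giving 737 / 2293 / 1365 / 2122.
After projecting period 2:
Births: 2293 × 0.519 = 1190
20–39: 737 × 0.979 = 722
40–59: 2293 × 0.961 = 2204
60+: 1365 × 0.964 + 2122 × 0.543 = 1316 + 1152 = 2468
Net migration: 20–39 + 80 → 802
Giving 1190 / 802 / 2204 / 2468.
Dependents (band 0–19 + band 60+) = 1190 + 2468 = 3658; working-age = 3006; ratio = 3658/3006 × 100 = 121.7

121.7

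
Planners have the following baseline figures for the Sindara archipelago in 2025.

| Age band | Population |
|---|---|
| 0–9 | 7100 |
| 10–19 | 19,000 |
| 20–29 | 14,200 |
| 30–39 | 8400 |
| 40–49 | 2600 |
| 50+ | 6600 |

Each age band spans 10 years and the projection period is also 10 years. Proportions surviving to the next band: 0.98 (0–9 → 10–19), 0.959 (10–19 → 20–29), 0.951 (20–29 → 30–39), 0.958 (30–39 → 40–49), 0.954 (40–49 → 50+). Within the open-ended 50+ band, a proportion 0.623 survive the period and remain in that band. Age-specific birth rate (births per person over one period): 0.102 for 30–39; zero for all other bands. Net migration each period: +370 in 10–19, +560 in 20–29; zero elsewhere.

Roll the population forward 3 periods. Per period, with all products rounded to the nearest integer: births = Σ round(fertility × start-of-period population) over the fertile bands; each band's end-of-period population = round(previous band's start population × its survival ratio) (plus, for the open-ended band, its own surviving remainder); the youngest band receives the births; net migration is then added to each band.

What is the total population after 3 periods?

49271

[period 1]
Births: 8400 × 0.102 = 857
10–19: 7100 × 0.98 = 6958
20–29: 19000 × 0.959 = 18221
30–39: 14200 × 0.951 = 13504
40–49: 8400 × 0.958 = 8047
50+: 2600 × 0.954 + 6600 × 0.623 = 2480 + 4112 = 6592
Net migration: 10–19 + 370 → 7328; 20–29 + 560 → 18781
End of period: [857, 7328, 18781, 13504, 8047, 6592]
[period 2]
Births: 13504 × 0.102 = 1377
10–19: 857 × 0.98 = 840
20–29: 7328 × 0.959 = 7028
30–39: 18781 × 0.951 = 17861
40–49: 13504 × 0.958 = 12937
50+: 8047 × 0.954 + 6592 × 0.623 = 7677 + 4107 = 11784
Net migration: 10–19 + 370 → 1210; 20–29 + 560 → 7588
End of period: [1377, 1210, 7588, 17861, 12937, 11784]
[period 3]
Births: 17861 × 0.102 = 1822
10–19: 1377 × 0.98 = 1349
20–29: 1210 × 0.959 = 1160
30–39: 7588 × 0.951 = 7216
40–49: 17861 × 0.958 = 17111
50+: 12937 × 0.954 + 11784 × 0.623 = 12342 + 7341 = 19683
Net migration: 10–19 + 370 → 1719; 20–29 + 560 → 1720
End of period: [1822, 1719, 1720, 7216, 17111, 19683]
Total after period 3: 1822 + 1719 + 1720 + 7216 + 17111 + 19683 = 49271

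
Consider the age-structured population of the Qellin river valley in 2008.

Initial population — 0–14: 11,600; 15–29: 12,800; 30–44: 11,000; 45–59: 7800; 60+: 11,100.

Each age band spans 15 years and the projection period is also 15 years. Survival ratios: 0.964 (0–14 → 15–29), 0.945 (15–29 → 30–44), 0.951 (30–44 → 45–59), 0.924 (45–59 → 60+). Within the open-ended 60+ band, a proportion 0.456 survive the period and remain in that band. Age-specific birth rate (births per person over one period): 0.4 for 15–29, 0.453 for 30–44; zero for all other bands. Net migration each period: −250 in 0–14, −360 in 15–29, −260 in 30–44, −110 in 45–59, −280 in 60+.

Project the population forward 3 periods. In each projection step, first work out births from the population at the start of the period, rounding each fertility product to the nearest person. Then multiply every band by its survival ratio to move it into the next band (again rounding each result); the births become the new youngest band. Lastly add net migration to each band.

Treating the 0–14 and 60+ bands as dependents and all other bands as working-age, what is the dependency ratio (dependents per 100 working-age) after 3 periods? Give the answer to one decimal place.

(Groups numbered youngest = 1 to oldest = 5.)
[period 1]
Births: 12800 × 0.4 = 5120, 11000 × 0.453 = 4983 → total 10103
Group 2: 11600 × 0.964 = 11182
Group 3: 12800 × 0.945 = 12096
Group 4: 11000 × 0.951 = 10461
Group 5: 7800 × 0.924 + 11100 × 0.456 = 7207 + 5062 = 12269
Net migration: Group 1 − 250 → 9853; Group 2 − 360 → 10822; Group 3 − 260 → 11836; Group 4 − 110 → 10351; Group 5 − 280 → 11989
Population now: 0–14=9853, 15–29=10822, 30–44=11836, 45–59=10351, 60+=11989
[period 2]
Births: 10822 × 0.4 = 4329, 11836 × 0.453 = 5362 → total 9691
Group 2: 9853 × 0.964 = 9498
Group 3: 10822 × 0.945 = 10227
Group 4: 11836 × 0.951 = 11256
Group 5: 10351 × 0.924 + 11989 × 0.456 = 9564 + 5467 = 15031
Net migration: Group 1 − 250 → 9441; Group 2 − 360 → 9138; Group 3 − 260 → 9967; Group 4 − 110 → 11146; Group 5 − 280 → 14751
Population now: 0–14=9441, 15–29=9138, 30–44=9967, 45–59=11146, 60+=14751
[period 3]
Births: 9138 × 0.4 = 3655, 9967 × 0.453 = 4515 → total 8170
Group 2: 9441 × 0.964 = 9101
Group 3: 9138 × 0.945 = 8635
Group 4: 9967 × 0.951 = 9479
Group 5: 11146 × 0.924 + 14751 × 0.456 = 10299 + 6726 = 17025
Net migration: Group 1 − 250 → 7920; Group 2 − 360 → 8741; Group 3 − 260 → 8375; Group 4 − 110 → 9369; Group 5 − 280 → 16745
Population now: 0–14=7920, 15–29=8741, 30–44=8375, 45–59=9369, 60+=16745
Dependents (band 0–14 + band 60+) = 7920 + 16745 = 24665; working-age = 26485; ratio = 24665/26485 × 100 = 93.1

93.1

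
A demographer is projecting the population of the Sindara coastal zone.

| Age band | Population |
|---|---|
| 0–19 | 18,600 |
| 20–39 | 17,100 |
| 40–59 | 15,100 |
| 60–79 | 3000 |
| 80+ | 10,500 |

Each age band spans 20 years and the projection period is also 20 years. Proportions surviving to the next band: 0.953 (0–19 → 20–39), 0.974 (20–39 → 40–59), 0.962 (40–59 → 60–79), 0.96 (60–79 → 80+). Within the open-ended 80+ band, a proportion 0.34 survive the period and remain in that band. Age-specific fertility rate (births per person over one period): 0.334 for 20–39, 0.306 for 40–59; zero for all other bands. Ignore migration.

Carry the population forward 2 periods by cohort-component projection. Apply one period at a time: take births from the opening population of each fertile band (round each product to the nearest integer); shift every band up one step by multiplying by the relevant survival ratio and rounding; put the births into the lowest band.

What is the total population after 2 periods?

Numbering the groups 1..5 from youngest to oldest:
Period 1:
Births: 17100 × 0.334 = 5711, 15100 × 0.306 = 4621 — total 10332
Group 2: 18600 × 0.953 = 17726
Group 3: 17100 × 0.974 = 16655
Group 4: 15100 × 0.962 = 14526
Group 5: 3000 × 0.96 + 10500 × 0.34 = 2880 + 3570 = 6450
End of period: [10332, 17726, 16655, 14526, 6450]
Period 2:
Births: 17726 × 0.334 = 5920, 16655 × 0.306 = 5096 — total 11016
Group 2: 10332 × 0.953 = 9846
Group 3: 17726 × 0.974 = 17265
Group 4: 16655 × 0.962 = 16022
Group 5: 14526 × 0.96 + 6450 × 0.34 = 13945 + 2193 = 16138
End of period: [11016, 9846, 17265, 16022, 16138]
Total after period 2: 11016 + 9846 + 17265 + 16022 + 16138 = 70287

70287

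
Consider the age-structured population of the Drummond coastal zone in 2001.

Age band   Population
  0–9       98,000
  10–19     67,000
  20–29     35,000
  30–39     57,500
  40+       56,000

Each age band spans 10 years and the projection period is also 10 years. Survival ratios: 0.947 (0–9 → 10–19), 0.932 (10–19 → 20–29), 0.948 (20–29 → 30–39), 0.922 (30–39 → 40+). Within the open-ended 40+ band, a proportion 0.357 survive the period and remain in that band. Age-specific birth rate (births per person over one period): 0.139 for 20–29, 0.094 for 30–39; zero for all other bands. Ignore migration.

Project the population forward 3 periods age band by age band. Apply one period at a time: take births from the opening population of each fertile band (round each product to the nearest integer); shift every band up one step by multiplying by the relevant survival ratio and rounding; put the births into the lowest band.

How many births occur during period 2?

11799

Period 1:
Births: 35000 * 0.139 = 4865  |  57500 * 0.094 = 5405 → total 10270
10–19: 98000 * 0.947 = 92806
20–29: 67000 * 0.932 = 62444
30–39: 35000 * 0.948 = 33180
40+: 57500 * 0.922 + 56000 * 0.357 = 53015 + 19992 = 73007
→ [10270, 92806, 62444, 33180, 73007]
Period 2:
Births: 62444 * 0.139 = 8680  |  33180 * 0.094 = 3119 → total 11799
10–19: 10270 * 0.947 = 9726
20–29: 92806 * 0.932 = 86495
30–39: 62444 * 0.948 = 59197
40+: 33180 * 0.922 + 73007 * 0.357 = 30592 + 26063 = 56655
→ [11799, 9726, 86495, 59197, 56655]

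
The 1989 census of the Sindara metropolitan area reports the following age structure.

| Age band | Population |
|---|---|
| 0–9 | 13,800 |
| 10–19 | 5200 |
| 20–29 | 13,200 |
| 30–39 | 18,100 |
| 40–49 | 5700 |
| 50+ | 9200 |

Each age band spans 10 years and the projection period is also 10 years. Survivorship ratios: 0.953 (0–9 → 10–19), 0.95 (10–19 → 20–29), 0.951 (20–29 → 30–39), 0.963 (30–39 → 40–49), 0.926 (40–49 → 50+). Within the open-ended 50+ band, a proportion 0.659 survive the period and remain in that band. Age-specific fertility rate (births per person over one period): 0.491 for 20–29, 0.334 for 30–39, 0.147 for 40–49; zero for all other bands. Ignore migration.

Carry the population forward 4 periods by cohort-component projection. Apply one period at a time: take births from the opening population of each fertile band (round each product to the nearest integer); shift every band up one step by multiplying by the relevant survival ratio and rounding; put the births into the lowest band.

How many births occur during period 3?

9480

— Period 1 —
Births: 13200 × 0.491 = 6481, 18100 × 0.334 = 6045, 5700 × 0.147 = 838 → total 13364
10–19: 13800 × 0.953 = 13151
20–29: 5200 × 0.95 = 4940
30–39: 13200 × 0.951 = 12553
40–49: 18100 × 0.963 = 17430
50+: 5700 × 0.926 + 9200 × 0.659 = 5278 + 6063 = 11341
→ [13364, 13151, 4940, 12553, 17430, 11341]
— Period 2 —
Births: 4940 × 0.491 = 2426, 12553 × 0.334 = 4193, 17430 × 0.147 = 2562 → total 9181
10–19: 13364 × 0.953 = 12736
20–29: 13151 × 0.95 = 12493
30–39: 4940 × 0.951 = 4698
40–49: 12553 × 0.963 = 12089
50+: 17430 × 0.926 + 11341 × 0.659 = 16140 + 7474 = 23614
→ [9181, 12736, 12493, 4698, 12089, 23614]
— Period 3 —
Births: 12493 × 0.491 = 6134, 4698 × 0.334 = 1569, 12089 × 0.147 = 1777 → total 9480
10–19: 9181 × 0.953 = 8749
20–29: 12736 × 0.95 = 12099
30–39: 12493 × 0.951 = 11881
40–49: 4698 × 0.963 = 4524
50+: 12089 × 0.926 + 23614 × 0.659 = 11194 + 15562 = 26756
→ [9480, 8749, 12099, 11881, 4524, 26756]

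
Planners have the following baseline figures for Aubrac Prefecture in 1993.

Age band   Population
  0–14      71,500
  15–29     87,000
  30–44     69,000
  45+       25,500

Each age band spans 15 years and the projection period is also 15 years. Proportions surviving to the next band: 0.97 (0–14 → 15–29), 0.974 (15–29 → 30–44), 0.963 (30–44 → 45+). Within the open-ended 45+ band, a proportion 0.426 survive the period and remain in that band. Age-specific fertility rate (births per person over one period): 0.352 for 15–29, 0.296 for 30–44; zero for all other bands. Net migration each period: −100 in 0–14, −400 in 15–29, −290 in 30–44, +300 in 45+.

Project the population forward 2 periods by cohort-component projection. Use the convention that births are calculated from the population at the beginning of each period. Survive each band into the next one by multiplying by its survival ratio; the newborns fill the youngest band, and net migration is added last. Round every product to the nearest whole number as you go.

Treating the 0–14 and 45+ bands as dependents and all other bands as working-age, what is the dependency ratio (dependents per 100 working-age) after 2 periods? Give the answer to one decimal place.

(Bands numbered youngest = 1 to oldest = 4.)
[period 1]
Births: 87000 × 0.352 = 30624 ; 69000 × 0.296 = 20424 → total 51048
Band 2: 71500 × 0.97 = 69355
Band 3: 87000 × 0.974 = 84738
Band 4: 69000 × 0.963 + 25500 × 0.426 = 66447 + 10863 = 77310
Net migration: Band 1 − 100 → 50948; Band 2 − 400 → 68955; Band 3 − 290 → 84448; Band 4 + 300 → 77610
Giving 50948 / 68955 / 84448 / 77610.
[period 2]
Births: 68955 × 0.352 = 24272 ; 84448 × 0.296 = 24997 → total 49269
Band 2: 50948 × 0.97 = 49420
Band 3: 68955 × 0.974 = 67162
Band 4: 84448 × 0.963 + 77610 × 0.426 = 81323 + 33062 = 114385
Net migration: Band 1 − 100 → 49169; Band 2 − 400 → 49020; Band 3 − 290 → 66872; Band 4 + 300 → 114685
Giving 49169 / 49020 / 66872 / 114685.
Dependents (band 0–14 + band 45+) = 49169 + 114685 = 163854; working-age = 115892; ratio = 163854/115892 × 100 = 141.4

141.4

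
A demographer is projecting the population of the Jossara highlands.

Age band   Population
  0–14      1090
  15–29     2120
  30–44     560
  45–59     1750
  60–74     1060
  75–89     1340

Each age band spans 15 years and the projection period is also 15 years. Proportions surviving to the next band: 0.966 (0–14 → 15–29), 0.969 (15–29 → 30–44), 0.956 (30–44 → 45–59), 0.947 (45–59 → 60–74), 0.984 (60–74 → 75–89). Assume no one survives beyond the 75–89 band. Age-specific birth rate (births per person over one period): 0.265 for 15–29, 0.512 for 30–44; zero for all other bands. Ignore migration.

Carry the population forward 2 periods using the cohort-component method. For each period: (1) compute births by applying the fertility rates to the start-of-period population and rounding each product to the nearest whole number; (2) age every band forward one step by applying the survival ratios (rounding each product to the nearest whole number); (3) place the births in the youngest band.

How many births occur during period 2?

1331

[period 1]
Births: 2120 × 0.265 = 562 ; 560 × 0.512 = 287 — total 849
15–29: 1090 × 0.966 = 1053
30–44: 2120 × 0.969 = 2054
45–59: 560 × 0.956 = 535
60–74: 1750 × 0.947 = 1657
75–89: 1060 × 0.984 = 1043
→ [849, 1053, 2054, 535, 1657, 1043]
[period 2]
Births: 1053 × 0.265 = 279 ; 2054 × 0.512 = 1052 — total 1331
15–29: 849 × 0.966 = 820
30–44: 1053 × 0.969 = 1020
45–59: 2054 × 0.956 = 1964
60–74: 535 × 0.947 = 507
75–89: 1657 × 0.984 = 1630
→ [1331, 820, 1020, 1964, 507, 1630]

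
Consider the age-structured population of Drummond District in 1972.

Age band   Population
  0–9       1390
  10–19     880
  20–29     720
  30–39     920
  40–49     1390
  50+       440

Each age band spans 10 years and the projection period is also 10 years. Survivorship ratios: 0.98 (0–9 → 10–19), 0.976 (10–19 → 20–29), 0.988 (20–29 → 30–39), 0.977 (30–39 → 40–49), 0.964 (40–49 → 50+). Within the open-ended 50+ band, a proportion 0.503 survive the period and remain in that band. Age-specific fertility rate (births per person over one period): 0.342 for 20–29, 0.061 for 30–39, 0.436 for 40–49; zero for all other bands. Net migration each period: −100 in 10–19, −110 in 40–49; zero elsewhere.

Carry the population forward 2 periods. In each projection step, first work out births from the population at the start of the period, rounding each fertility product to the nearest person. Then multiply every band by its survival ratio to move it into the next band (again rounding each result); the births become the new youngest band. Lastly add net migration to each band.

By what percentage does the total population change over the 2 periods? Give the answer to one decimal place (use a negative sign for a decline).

(Groups numbered youngest = 1 to oldest = 6.)
— Period 1 —
Births: 720 × 0.342 = 246, 920 × 0.061 = 56, 1390 × 0.436 = 606 → total 908
Group 2: 1390 × 0.98 = 1362
Group 3: 880 × 0.976 = 859
Group 4: 720 × 0.988 = 711
Group 5: 920 × 0.977 = 899
Group 6: 1390 × 0.964 + 440 × 0.503 = 1340 + 221 = 1561
Net migration: Group 2 − 100 → 1262; Group 5 − 110 → 789
Population now: 0–9=908, 10–19=1262, 20–29=859, 30–39=711, 40–49=789, 50+=1561
— Period 2 —
Births: 859 × 0.342 = 294, 711 × 0.061 = 43, 789 × 0.436 = 344 → total 681
Group 2: 908 × 0.98 = 890
Group 3: 1262 × 0.976 = 1232
Group 4: 859 × 0.988 = 849
Group 5: 711 × 0.977 = 695
Group 6: 789 × 0.964 + 1561 × 0.503 = 761 + 785 = 1546
Net migration: Group 2 − 100 → 790; Group 5 − 110 → 585
Population now: 0–9=681, 10–19=790, 20–29=1232, 30–39=849, 40–49=585, 50+=1546
Total: 5740 → 5683; change = -57; percentage change = -1.0%

-1.0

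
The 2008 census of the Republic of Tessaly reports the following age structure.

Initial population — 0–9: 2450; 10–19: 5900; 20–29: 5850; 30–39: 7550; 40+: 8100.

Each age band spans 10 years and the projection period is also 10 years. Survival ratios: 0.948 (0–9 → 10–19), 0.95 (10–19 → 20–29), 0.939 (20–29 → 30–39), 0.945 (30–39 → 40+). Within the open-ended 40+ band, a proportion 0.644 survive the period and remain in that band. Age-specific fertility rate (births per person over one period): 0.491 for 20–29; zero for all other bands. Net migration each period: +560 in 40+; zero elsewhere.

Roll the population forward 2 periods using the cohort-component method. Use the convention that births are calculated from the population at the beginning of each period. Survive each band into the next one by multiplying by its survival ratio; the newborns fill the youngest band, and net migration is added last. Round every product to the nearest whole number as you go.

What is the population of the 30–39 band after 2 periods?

— Period 1 —
Births: 5850 * 0.491 = 2872
10–19: 2450 * 0.948 = 2323
20–29: 5900 * 0.95 = 5605
30–39: 5850 * 0.939 = 5493
40+: 7550 * 0.945 + 8100 * 0.644 = 7135 + 5216 = 12351
Net migration: 40+ + 560 → 12911
Population now: 0–9=2872, 10–19=2323, 20–29=5605, 30–39=5493, 40+=12911
— Period 2 —
Births: 5605 * 0.491 = 2752
10–19: 2872 * 0.948 = 2723
20–29: 2323 * 0.95 = 2207
30–39: 5605 * 0.939 = 5263
40+: 5493 * 0.945 + 12911 * 0.644 = 5191 + 8315 = 13506
Net migration: 40+ + 560 → 14066
Population now: 0–9=2752, 10–19=2723, 20–29=2207, 30–39=5263, 40+=14066

5263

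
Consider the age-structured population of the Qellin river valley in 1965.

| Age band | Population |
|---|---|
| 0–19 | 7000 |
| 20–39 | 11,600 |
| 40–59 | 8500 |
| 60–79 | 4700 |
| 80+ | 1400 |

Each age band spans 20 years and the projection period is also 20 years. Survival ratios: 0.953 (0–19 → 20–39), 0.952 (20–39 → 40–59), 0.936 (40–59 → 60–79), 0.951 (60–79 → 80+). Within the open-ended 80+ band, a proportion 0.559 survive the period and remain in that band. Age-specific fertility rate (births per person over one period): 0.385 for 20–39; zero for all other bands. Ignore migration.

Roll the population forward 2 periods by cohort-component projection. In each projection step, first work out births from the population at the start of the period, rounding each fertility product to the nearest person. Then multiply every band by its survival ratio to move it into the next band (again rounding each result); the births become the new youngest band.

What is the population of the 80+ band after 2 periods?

— Period 1 —
Births: 11600 × 0.385 = 4466
20–39: 7000 × 0.953 = 6671
40–59: 11600 × 0.952 = 11043
60–79: 8500 × 0.936 = 7956
80+: 4700 × 0.951 + 1400 × 0.559 = 4470 + 783 = 5253
Population now: 0–19=4466, 20–39=6671, 40–59=11043, 60–79=7956, 80+=5253
— Period 2 —
Births: 6671 × 0.385 = 2568
20–39: 4466 × 0.953 = 4256
40–59: 6671 × 0.952 = 6351
60–79: 11043 × 0.936 = 10336
80+: 7956 × 0.951 + 5253 × 0.559 = 7566 + 2936 = 10502
Population now: 0–19=2568, 20–39=4256, 40–59=6351, 60–79=10336, 80+=10502

10502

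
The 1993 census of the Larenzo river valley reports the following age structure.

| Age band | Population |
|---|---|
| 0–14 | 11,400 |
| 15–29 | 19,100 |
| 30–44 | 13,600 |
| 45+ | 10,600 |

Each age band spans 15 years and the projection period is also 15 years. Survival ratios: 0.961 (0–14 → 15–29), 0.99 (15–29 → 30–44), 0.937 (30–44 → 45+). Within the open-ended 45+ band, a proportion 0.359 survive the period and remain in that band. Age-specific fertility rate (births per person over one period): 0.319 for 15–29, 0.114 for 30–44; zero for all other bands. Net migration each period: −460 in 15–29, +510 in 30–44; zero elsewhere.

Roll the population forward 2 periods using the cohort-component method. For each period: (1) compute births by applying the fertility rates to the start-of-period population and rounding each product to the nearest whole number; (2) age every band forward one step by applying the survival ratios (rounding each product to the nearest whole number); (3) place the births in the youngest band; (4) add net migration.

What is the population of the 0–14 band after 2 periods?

— Period 1 —
Births: 19100 × 0.319 = 6093 ; 13600 × 0.114 = 1550 — total 7643
15–29: 11400 × 0.961 = 10955
30–44: 19100 × 0.99 = 18909
45+: 13600 × 0.937 + 10600 × 0.359 = 12743 + 3805 = 16548
Net migration: 15–29 − 460 → 10495; 30–44 + 510 → 19419
→ [7643, 10495, 19419, 16548]
— Period 2 —
Births: 10495 × 0.319 = 3348 ; 19419 × 0.114 = 2214 — total 5562
15–29: 7643 × 0.961 = 7345
30–44: 10495 × 0.99 = 10390
45+: 19419 × 0.937 + 16548 × 0.359 = 18196 + 5941 = 24137
Net migration: 15–29 − 460 → 6885; 30–44 + 510 → 10900
→ [5562, 6885, 10900, 24137]

5562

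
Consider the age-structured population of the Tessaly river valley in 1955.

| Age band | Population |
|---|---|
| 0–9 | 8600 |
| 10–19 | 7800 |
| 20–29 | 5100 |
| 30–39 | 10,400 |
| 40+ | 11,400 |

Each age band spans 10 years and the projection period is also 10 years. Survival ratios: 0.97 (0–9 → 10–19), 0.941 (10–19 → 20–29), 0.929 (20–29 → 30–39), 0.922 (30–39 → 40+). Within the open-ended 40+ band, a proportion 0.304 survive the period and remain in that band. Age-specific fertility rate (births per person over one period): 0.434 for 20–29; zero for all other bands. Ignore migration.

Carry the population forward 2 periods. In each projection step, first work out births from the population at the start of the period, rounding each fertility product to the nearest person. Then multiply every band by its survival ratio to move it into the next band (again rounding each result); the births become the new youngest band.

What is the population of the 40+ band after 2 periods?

Numbering the bands 1..5 from youngest to oldest:
Period 1:
Births: 5100 * 0.434 = 2213
Band 2: 8600 * 0.97 = 8342
Band 3: 7800 * 0.941 = 7340
Band 4: 5100 * 0.929 = 4738
Band 5: 10400 * 0.922 + 11400 * 0.304 = 9589 + 3466 = 13055
Population now: 0–9=2213, 10–19=8342, 20–29=7340, 30–39=4738, 40+=13055
Period 2:
Births: 7340 * 0.434 = 3186
Band 2: 2213 * 0.97 = 2147
Band 3: 8342 * 0.941 = 7850
Band 4: 7340 * 0.929 = 6819
Band 5: 4738 * 0.922 + 13055 * 0.304 = 4368 + 3969 = 8337
Population now: 0–9=3186, 10–19=2147, 20–29=7850, 30–39=6819, 40+=8337

8337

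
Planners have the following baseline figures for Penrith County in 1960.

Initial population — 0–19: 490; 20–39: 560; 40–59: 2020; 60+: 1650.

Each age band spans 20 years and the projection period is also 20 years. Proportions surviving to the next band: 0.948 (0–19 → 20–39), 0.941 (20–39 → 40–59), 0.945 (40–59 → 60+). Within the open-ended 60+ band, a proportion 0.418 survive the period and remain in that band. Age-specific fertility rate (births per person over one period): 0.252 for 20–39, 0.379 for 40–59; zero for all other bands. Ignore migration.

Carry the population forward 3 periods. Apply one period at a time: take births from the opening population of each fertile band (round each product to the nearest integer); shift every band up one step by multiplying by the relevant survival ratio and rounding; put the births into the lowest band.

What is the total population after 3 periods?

[period 1]
Births: 560 × 0.252 = 141 ; 2020 × 0.379 = 766 ⇒ total 907
20–39: 490 × 0.948 = 465
40–59: 560 × 0.941 = 527
60+: 2020 × 0.945 + 1650 × 0.418 = 1909 + 690 = 2599
Population now: 0–19=907, 20–39=465, 40–59=527, 60+=2599
[period 2]
Births: 465 × 0.252 = 117 ; 527 × 0.379 = 200 ⇒ total 317
20–39: 907 × 0.948 = 860
40–59: 465 × 0.941 = 438
60+: 527 × 0.945 + 2599 × 0.418 = 498 + 1086 = 1584
Population now: 0–19=317, 20–39=860, 40–59=438, 60+=1584
[period 3]
Births: 860 × 0.252 = 217 ; 438 × 0.379 = 166 ⇒ total 383
20–39: 317 × 0.948 = 301
40–59: 860 × 0.941 = 809
60+: 438 × 0.945 + 1584 × 0.418 = 414 + 662 = 1076
Population now: 0–19=383, 20–39=301, 40–59=809, 60+=1076
Total after period 3: 383 + 301 + 809 + 1076 = 2569

2569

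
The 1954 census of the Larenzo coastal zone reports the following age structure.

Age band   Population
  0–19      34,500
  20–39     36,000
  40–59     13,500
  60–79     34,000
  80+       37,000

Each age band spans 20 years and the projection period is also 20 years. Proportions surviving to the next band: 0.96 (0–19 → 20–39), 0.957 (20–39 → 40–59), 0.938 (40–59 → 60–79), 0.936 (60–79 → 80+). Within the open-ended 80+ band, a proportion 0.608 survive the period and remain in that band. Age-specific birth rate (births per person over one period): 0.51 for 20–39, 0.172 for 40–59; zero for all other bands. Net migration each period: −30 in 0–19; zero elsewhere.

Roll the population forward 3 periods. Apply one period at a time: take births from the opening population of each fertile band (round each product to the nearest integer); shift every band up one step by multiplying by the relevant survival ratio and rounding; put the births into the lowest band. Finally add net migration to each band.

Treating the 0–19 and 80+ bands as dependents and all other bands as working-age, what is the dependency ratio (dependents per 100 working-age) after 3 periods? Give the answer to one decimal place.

103.5

After projecting period 1:
Births: 36000 × 0.51 = 18360 ; 13500 × 0.172 = 2322 — total 20682
20–39: 34500 × 0.96 = 33120
40–59: 36000 × 0.957 = 34452
60–79: 13500 × 0.938 = 12663
80+: 34000 × 0.936 + 37000 × 0.608 = 31824 + 22496 = 54320
Net migration: 0–19 − 30 → 20652
Population now: 0–19=20652, 20–39=33120, 40–59=34452, 60–79=12663, 80+=54320
After projecting period 2:
Births: 33120 × 0.51 = 16891 ; 34452 × 0.172 = 5926 — total 22817
20–39: 20652 × 0.96 = 19826
40–59: 33120 × 0.957 = 31696
60–79: 34452 × 0.938 = 32316
80+: 12663 × 0.936 + 54320 × 0.608 = 11853 + 33027 = 44880
Net migration: 0–19 − 30 → 22787
Population now: 0–19=22787, 20–39=19826, 40–59=31696, 60–79=32316, 80+=44880
After projecting period 3:
Births: 19826 × 0.51 = 10111 ; 31696 × 0.172 = 5452 — total 15563
20–39: 22787 × 0.96 = 21876
40–59: 19826 × 0.957 = 18973
60–79: 31696 × 0.938 = 29731
80+: 32316 × 0.936 + 44880 × 0.608 = 30248 + 27287 = 57535
Net migration: 0–19 − 30 → 15533
Population now: 0–19=15533, 20–39=21876, 40–59=18973, 60–79=29731, 80+=57535
Dependents (band 0–19 + band 80+) = 15533 + 57535 = 73068; working-age = 70580; ratio = 73068/70580 × 100 = 103.5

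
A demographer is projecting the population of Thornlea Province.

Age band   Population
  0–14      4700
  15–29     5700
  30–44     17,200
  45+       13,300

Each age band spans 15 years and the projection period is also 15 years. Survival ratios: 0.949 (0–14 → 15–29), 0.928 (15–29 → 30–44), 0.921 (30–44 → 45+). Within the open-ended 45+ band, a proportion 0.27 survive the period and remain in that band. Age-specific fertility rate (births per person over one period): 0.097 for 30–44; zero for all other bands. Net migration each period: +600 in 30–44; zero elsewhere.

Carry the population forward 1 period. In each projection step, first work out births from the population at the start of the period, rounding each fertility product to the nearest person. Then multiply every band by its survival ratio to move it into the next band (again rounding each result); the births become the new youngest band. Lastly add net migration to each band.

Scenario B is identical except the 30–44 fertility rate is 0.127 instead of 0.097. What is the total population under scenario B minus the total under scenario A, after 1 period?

516

(Groups numbered youngest = 1 to oldest = 4.)
— Period 1 —
Births: 17200 × 0.097 = 1668
Group 2: 4700 × 0.949 = 4460
Group 3: 5700 × 0.928 = 5290
Group 4: 17200 × 0.921 + 13300 × 0.27 = 15841 + 3591 = 19432
Net migration: Group 3 + 600 → 5890
→ [1668, 4460, 5890, 19432]
Scenario A total after 1 period: 31450
Scenario B projection —
— Period 1 —
Births: 17200 × 0.127 = 2184
Group 2: 4700 × 0.949 = 4460
Group 3: 5700 × 0.928 = 5290
Group 4: 17200 × 0.921 + 13300 × 0.27 = 15841 + 3591 = 19432
Net migration: Group 3 + 600 → 5890
→ [2184, 4460, 5890, 19432]
Scenario B total after 1 period: 31966
Difference B − A = 31966 − 31450 = 516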